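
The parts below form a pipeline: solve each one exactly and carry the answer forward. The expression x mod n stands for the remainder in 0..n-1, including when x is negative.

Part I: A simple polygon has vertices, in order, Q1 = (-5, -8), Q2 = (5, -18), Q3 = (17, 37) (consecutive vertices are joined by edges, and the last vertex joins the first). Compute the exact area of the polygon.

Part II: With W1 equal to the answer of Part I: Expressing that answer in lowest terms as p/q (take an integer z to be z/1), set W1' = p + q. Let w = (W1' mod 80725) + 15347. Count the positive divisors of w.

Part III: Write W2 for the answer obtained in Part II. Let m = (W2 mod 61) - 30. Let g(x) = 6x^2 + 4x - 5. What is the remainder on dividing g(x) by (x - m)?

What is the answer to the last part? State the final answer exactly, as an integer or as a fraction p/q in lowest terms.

Part I: cross terms: (-5*-18 - 5*-8)=130, (5*37 - 17*-18)=491, (17*-8 - -5*37)=49; twice the area = |670| = 670; area = 335; answer 335
Part II: W1 = 335; threaded value p + q = 336; w = 15683; 15683 is prime, so its only divisors are 1 and 15683; count = 2; answer 2
Part III: W2 = 2; m = -28; remainder = value at the root: 6*(-28)^2 + 4*(-28)^1 - 5 = (4704) + (-112) + (-5) = 4587; answer 4587

4587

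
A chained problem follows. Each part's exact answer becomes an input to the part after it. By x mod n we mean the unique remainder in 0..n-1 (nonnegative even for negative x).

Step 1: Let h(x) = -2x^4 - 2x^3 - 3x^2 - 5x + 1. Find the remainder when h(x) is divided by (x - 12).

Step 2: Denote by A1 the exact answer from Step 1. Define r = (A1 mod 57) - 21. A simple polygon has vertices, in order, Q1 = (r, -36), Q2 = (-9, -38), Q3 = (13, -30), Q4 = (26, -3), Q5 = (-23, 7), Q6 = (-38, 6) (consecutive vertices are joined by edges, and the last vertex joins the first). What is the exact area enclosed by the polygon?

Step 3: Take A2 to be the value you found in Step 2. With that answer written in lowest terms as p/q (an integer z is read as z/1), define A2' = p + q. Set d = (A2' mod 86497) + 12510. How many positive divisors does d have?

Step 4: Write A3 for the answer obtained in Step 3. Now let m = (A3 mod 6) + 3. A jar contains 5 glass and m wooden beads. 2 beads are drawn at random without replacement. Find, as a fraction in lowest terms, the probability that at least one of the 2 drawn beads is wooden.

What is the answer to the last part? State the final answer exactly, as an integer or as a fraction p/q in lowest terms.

Step 1: remainder = value at the root: -2*(12)^4 - 2*(12)^3 - 3*(12)^2 - 5*(12)^1 + 1 = (-41472) + (-3456) + (-432) + (-60) + (1) = -45419; answer -45419
Step 2: A1 = -45419; r = -11; cross terms: (-11*-38 - -9*-36)=94, (-9*-30 - 13*-38)=764, (13*-3 - 26*-30)=741, (26*7 - -23*-3)=113, (-23*6 - -38*7)=128, (-38*-36 - -11*6)=1434; twice the area = |3274| = 3274; area = 1637; answer 1637
Step 3: A2 = 1637; threaded value p + q = 1638; d = 14148; 14148 = 2^2 * 3^3 * 131; number of divisors = (2+1) * (3+1) * (1+1) = 24; answer 24
Step 4: A3 = 24; m = 3; total draws C(8,2) = 28; complement C(5,2) = 10; favorable 28 - 10 = 18; P = 9/14; answer 9/14

9/14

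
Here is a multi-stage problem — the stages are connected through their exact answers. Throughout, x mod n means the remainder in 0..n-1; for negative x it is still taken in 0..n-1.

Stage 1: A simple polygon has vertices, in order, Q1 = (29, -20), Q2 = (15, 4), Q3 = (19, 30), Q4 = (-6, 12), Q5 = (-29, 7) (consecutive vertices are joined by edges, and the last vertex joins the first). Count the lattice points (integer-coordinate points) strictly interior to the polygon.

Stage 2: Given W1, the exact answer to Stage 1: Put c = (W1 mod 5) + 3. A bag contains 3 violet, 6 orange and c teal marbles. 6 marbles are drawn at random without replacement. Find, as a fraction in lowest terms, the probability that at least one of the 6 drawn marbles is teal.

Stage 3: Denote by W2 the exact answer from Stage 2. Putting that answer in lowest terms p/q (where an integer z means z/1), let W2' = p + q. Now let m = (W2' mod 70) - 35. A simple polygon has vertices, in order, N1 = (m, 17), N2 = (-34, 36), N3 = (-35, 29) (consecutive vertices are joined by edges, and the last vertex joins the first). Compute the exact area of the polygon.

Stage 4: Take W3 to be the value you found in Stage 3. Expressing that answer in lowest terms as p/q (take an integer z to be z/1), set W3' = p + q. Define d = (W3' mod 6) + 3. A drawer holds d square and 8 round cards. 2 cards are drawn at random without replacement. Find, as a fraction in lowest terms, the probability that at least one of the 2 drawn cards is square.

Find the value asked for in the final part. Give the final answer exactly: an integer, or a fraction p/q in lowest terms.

Stage 1: cross terms: (29*4 - 15*-20)=416, (15*30 - 19*4)=374, (19*12 - -6*30)=408, (-6*7 - -29*12)=306, (-29*-20 - 29*7)=377; twice the area = |1881| = 1881; area = 1881/2; boundary points = 2 + 2 + 1 + 1 + 1 = 7; strictly interior points = area - boundary/2 + 1 = 938; answer 938
Stage 2: W1 = 938; c = 6; total draws C(15,6) = 5005; complement C(9,6) = 84; favorable 5005 - 84 = 4921; P = 703/715; answer 703/715
Stage 3: W2 = 703/715; threaded value p + q = 1418; m = -17; cross terms: (-17*36 - -34*17)=-34, (-34*29 - -35*36)=274, (-35*17 - -17*29)=-102; twice the area = |138| = 138; area = 69; answer 69
Stage 4: W3 = 69; threaded value p + q = 70; d = 7; total draws C(15,2) = 105; complement C(8,2) = 28; favorable 105 - 28 = 77; P = 11/15; answer 11/15

11/15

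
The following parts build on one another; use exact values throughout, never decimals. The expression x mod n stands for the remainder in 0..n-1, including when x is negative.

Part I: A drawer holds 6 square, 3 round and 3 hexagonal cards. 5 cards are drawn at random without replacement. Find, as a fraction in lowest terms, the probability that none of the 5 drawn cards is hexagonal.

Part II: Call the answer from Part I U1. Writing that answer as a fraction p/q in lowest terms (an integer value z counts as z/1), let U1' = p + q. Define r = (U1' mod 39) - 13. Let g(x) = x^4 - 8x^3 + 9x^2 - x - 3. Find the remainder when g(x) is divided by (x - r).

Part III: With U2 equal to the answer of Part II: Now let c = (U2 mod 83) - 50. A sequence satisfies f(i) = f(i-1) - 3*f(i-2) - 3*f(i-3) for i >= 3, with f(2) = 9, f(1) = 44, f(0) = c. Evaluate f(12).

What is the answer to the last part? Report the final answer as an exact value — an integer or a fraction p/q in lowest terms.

Part I: total draws C(12,5) = 792; favorable C(9,5) = 126; P = 7/44; answer 7/44
Part II: U1 = 7/44; threaded value p + q = 51; r = -1; remainder = value at the root: 1*(-1)^4 - 8*(-1)^3 + 9*(-1)^2 - 1*(-1)^1 - 3 = (1) + (8) + (9) + (1) + (-3) = 16; answer 16
Part III: U2 = 16; c = -34; f(3) = 1*(9) - 3*(44) - 3*(-34) = -21; iterating: f(3)=-21, f(4)=-180, f(5)=-144, f(6)=459, f(7)=1431, f(8)=486, f(9)=-5184, f(10)=-10935, f(11)=3159, f(12)=51516; answer 51516

51516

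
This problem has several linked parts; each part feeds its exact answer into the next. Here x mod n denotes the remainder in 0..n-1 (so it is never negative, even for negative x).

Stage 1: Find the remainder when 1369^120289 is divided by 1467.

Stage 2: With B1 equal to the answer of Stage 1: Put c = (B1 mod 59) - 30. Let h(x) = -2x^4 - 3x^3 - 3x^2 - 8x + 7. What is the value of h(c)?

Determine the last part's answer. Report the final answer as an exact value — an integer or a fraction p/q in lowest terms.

-362327

Stage 1: squarings mod 1467: 1369^1=1369, 1369^2=802, 1369^4=658, 1369^8=199, 1369^16=1459, 1369^32=64, 1369^64=1162, 1369^128=604, 1369^256=1000, 1369^512=973, 1369^1024=514, 1369^2048=136, 1369^4096=892, 1369^8192=550, 1369^16384=298, 1369^32768=784, 1369^65536=1450; 1369^120289 = 1369^1 * 1369^32 * 1369^64 * 1369^128 * 1369^256 * 1369^1024 * 1369^4096 * 1369^16384 * 1369^32768 * 1369^65536 = 658 (mod 1467); answer 658
Stage 2: B1 = 658; c = -21; -2*(-21)^4 - 3*(-21)^3 - 3*(-21)^2 - 8*(-21)^1 + 7 = (-388962) + (27783) + (-1323) + (168) + (7) = -362327; answer -362327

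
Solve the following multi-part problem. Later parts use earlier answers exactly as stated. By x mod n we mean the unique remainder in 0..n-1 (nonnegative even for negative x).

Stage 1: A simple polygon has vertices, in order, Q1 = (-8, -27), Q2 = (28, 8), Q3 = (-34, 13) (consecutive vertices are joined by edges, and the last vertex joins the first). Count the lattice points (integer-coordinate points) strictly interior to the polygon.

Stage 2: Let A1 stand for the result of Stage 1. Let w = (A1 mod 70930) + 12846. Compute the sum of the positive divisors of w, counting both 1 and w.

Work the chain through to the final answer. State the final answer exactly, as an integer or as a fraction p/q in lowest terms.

29484

Stage 1: cross terms: (-8*8 - 28*-27)=692, (28*13 - -34*8)=636, (-34*-27 - -8*13)=1022; twice the area = |2350| = 2350; area = 1175; boundary points = 1 + 1 + 2 = 4; strictly interior points = area - boundary/2 + 1 = 1174; answer 1174
Stage 2: A1 = 1174; w = 14020; 14020 = 2^2 * 5 * 701; sigma = (1 + 2 + 4) * (1 + 5) * (1 + 701) = 7 * 6 * 702 = 29484; answer 29484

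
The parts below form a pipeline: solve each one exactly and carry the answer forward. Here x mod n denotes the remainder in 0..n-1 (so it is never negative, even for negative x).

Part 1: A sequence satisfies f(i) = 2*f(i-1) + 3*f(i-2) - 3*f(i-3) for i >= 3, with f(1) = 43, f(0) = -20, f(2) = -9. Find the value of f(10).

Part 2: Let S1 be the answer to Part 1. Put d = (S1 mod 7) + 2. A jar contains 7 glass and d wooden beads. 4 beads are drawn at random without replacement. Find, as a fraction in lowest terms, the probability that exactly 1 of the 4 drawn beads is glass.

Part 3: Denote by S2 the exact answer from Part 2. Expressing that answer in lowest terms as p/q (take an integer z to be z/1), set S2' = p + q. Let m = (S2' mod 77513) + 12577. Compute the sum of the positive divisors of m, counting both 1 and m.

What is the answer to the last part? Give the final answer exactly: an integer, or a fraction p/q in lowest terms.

34560

Part 1: f(3) = 2*(-9) + 3*(43) - 3*(-20) = 171; iterating: f(3)=171, f(4)=186, f(5)=912, f(6)=1869, f(7)=5916, f(8)=14703, f(9)=41547, f(10)=109455; answer 109455
Part 2: S1 = 109455; d = 5; total draws C(12,4) = 495; favorable C(7,1)*C(5,3) = 70; P = 14/99; answer 14/99
Part 3: S2 = 14/99; threaded value p + q = 113; m = 12690; 12690 = 2 * 3^3 * 5 * 47; sigma = (1 + 2) * (1 + 3 + 9 + 27) * (1 + 5) * (1 + 47) = 3 * 40 * 6 * 48 = 34560; answer 34560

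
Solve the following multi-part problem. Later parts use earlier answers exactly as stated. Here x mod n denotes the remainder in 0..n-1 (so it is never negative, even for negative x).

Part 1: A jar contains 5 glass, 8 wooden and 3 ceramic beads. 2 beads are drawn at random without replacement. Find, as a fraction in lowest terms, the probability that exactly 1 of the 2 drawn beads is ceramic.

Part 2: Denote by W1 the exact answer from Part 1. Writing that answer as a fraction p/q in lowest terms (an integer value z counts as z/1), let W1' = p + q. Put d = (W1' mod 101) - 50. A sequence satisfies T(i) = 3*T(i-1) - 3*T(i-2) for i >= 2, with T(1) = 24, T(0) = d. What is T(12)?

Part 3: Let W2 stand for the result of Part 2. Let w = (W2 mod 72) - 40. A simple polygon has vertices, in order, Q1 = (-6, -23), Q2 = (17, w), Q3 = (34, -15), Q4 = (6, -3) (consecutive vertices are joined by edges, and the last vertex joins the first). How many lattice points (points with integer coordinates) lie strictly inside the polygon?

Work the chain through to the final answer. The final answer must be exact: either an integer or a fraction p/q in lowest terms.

240

Part 1: total draws C(16,2) = 120; favorable C(3,1)*C(13,1) = 39; P = 13/40; answer 13/40
Part 2: W1 = 13/40; threaded value p + q = 53; d = 3; T(2) = 3*(24) - 3*(3) = 63; iterating: T(2)=63, T(3)=117, T(4)=162, T(5)=135, T(6)=-81, T(7)=-648, T(8)=-1701, T(9)=-3159, T(10)=-4374, T(11)=-3645, T(12)=2187; answer 2187
Part 3: W2 = 2187; w = -13; cross terms: (-6*-13 - 17*-23)=469, (17*-15 - 34*-13)=187, (34*-3 - 6*-15)=-12, (6*-23 - -6*-3)=-156; twice the area = |488| = 488; area = 244; boundary points = 1 + 1 + 4 + 4 = 10; strictly interior points = area - boundary/2 + 1 = 240; answer 240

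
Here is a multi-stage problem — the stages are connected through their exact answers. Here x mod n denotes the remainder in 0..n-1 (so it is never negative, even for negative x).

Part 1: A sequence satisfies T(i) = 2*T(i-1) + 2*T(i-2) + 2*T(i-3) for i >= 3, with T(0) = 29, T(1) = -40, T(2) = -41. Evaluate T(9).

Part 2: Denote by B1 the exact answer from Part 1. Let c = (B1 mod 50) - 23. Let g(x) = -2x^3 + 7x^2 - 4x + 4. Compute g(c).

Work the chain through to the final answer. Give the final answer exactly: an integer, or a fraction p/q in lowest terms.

-3259

Part 1: T(3) = 2*(-41) + 2*(-40) + 2*(29) = -104; iterating: T(3)=-104, T(4)=-370, T(5)=-1030, T(6)=-3008, T(7)=-8816, T(8)=-25708, T(9)=-75064; answer -75064
Part 2: B1 = -75064; c = 13; -2*(13)^3 + 7*(13)^2 - 4*(13)^1 + 4 = (-4394) + (1183) + (-52) + (4) = -3259; answer -3259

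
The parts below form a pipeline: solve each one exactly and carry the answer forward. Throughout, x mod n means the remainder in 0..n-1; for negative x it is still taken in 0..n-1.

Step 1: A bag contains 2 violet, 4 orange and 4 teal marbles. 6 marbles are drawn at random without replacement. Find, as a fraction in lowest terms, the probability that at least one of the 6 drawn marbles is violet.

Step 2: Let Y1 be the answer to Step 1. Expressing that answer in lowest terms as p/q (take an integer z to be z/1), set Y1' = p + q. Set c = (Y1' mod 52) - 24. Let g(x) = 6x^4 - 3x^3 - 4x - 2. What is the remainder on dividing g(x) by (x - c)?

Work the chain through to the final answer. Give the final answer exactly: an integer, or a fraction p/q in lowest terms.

1326

Step 1: total draws C(10,6) = 210; complement C(8,6) = 28; favorable 210 - 28 = 182; P = 13/15; answer 13/15
Step 2: Y1 = 13/15; threaded value p + q = 28; c = 4; remainder = value at the root: 6*(4)^4 - 3*(4)^3 - 4*(4)^1 - 2 = (1536) + (-192) + (-16) + (-2) = 1326; answer 1326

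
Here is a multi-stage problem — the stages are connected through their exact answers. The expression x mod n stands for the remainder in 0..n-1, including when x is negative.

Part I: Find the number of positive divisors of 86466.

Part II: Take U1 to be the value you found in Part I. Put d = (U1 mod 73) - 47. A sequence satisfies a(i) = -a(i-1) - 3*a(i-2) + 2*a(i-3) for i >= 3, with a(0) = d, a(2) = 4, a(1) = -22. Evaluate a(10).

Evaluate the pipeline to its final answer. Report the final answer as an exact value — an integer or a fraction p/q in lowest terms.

Part I: 86466 = 2 * 3 * 14411; number of divisors = (1+1) * (1+1) * (1+1) = 8; answer 8
Part II: U1 = 8; d = -39; a(3) = -1*(4) - 3*(-22) + 2*(-39) = -16; iterating: a(3)=-16, a(4)=-40, a(5)=96, a(6)=-8, a(7)=-360, a(8)=576, a(9)=488, a(10)=-2936; answer -2936

-2936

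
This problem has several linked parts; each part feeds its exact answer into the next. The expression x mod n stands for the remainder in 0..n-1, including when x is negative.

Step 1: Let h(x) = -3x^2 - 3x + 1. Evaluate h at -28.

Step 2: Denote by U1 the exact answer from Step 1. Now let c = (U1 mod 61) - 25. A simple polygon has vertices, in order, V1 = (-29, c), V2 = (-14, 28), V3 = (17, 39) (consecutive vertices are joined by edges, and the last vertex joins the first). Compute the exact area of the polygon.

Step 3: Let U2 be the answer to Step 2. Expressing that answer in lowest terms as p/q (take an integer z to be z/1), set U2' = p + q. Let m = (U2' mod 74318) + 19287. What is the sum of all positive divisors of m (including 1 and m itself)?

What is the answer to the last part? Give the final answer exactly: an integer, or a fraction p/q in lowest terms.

51816

Step 1: -3*(-28)^2 - 3*(-28)^1 + 1 = (-2352) + (84) + (1) = -2267; answer -2267
Step 2: U1 = -2267; c = 26; cross terms: (-29*28 - -14*26)=-448, (-14*39 - 17*28)=-1022, (17*26 - -29*39)=1573; twice the area = |103| = 103; area = 103/2; answer 103/2
Step 3: U2 = 103/2; threaded value p + q = 105; m = 19392; 19392 = 2^6 * 3 * 101; sigma = (1 + 2 + 4 + 8 + 16 + 32 + 64) * (1 + 3) * (1 + 101) = 127 * 4 * 102 = 51816; answer 51816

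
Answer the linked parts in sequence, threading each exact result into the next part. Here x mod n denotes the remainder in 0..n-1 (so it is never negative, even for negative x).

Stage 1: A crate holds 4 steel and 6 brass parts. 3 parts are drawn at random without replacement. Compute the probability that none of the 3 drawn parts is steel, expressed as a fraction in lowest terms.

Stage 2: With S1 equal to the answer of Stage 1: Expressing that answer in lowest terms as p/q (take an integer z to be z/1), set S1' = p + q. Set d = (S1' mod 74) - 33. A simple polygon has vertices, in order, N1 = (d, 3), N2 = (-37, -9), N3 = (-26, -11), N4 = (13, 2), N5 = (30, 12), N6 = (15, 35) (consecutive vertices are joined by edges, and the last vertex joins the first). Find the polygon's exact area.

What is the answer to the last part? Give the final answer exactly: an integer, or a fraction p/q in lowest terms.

1265

Stage 1: total draws C(10,3) = 120; favorable C(6,3) = 20; P = 1/6; answer 1/6
Stage 2: S1 = 1/6; threaded value p + q = 7; d = -26; cross terms: (-26*-9 - -37*3)=345, (-37*-11 - -26*-9)=173, (-26*2 - 13*-11)=91, (13*12 - 30*2)=96, (30*35 - 15*12)=870, (15*3 - -26*35)=955; twice the area = |2530| = 2530; area = 1265; answer 1265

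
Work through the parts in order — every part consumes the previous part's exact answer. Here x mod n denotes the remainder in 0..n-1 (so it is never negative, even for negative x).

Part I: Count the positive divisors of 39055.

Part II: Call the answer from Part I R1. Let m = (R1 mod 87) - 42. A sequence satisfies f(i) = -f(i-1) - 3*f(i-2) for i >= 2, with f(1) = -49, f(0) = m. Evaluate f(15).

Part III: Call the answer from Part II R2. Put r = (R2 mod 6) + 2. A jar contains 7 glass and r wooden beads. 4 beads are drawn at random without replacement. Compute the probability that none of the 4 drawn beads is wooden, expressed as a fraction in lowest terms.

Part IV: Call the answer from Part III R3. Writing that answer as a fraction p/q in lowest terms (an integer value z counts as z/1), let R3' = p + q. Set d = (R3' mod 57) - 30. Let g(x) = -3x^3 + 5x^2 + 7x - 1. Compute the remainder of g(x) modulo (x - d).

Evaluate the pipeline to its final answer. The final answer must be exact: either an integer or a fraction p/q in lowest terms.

Part I: 39055 = 5 * 73 * 107; number of divisors = (1+1) * (1+1) * (1+1) = 8; answer 8
Part II: R1 = 8; m = -34; f(2) = -1*(-49) - 3*(-34) = 151; iterating: f(2)=151, f(3)=-4, f(4)=-449, f(5)=461, f(6)=886, f(7)=-2269, f(8)=-389, f(9)=7196, f(10)=-6029, f(11)=-15559, f(12)=33646, f(13)=13031, f(14)=-113969, f(15)=74876; answer 74876
Part III: R2 = 74876; r = 4; total draws C(11,4) = 330; favorable C(7,4) = 35; P = 7/66; answer 7/66
Part IV: R3 = 7/66; threaded value p + q = 73; d = -14; remainder = value at the root: -3*(-14)^3 + 5*(-14)^2 + 7*(-14)^1 - 1 = (8232) + (980) + (-98) + (-1) = 9113; answer 9113

9113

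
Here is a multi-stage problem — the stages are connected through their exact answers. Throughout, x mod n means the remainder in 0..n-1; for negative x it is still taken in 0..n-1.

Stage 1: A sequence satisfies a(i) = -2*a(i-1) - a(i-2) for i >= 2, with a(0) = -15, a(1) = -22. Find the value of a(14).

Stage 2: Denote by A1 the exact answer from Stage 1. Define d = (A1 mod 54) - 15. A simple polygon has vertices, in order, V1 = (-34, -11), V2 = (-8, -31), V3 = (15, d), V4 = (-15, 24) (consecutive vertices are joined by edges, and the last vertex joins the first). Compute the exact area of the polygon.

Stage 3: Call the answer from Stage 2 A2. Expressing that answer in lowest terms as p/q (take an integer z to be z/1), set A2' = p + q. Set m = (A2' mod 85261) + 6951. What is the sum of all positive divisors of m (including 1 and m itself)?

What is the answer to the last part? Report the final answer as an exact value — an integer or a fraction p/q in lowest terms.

10020

Stage 1: a(2) = -2*(-22) - 1*(-15) = 59; iterating: a(2)=59, a(3)=-96, a(4)=133, a(5)=-170, a(6)=207, a(7)=-244, a(8)=281, a(9)=-318, a(10)=355, a(11)=-392, a(12)=429, a(13)=-466, a(14)=503; answer 503
Stage 2: A1 = 503; d = 2; cross terms: (-34*-31 - -8*-11)=966, (-8*2 - 15*-31)=449, (15*24 - -15*2)=390, (-15*-11 - -34*24)=981; twice the area = |2786| = 2786; area = 1393; answer 1393
Stage 3: A2 = 1393; threaded value p + q = 1394; m = 8345; 8345 = 5 * 1669; sigma = (1 + 5) * (1 + 1669) = 6 * 1670 = 10020; answer 10020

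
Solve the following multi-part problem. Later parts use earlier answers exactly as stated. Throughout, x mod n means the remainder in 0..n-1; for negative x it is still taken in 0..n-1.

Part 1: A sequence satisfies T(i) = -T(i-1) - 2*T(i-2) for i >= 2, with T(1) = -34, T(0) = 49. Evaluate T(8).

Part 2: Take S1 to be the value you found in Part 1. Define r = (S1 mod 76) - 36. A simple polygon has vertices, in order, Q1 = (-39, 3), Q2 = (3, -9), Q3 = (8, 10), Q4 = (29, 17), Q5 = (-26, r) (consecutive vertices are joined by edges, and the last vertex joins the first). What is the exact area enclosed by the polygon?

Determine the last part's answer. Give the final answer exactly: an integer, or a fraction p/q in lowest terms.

Part 1: T(2) = -1*(-34) - 2*(49) = -64; iterating: T(2)=-64, T(3)=132, T(4)=-4, T(5)=-260, T(6)=268, T(7)=252, T(8)=-788; answer -788
Part 2: S1 = -788; r = 12; cross terms: (-39*-9 - 3*3)=342, (3*10 - 8*-9)=102, (8*17 - 29*10)=-154, (29*12 - -26*17)=790, (-26*3 - -39*12)=390; twice the area = |1470| = 1470; area = 735; answer 735

735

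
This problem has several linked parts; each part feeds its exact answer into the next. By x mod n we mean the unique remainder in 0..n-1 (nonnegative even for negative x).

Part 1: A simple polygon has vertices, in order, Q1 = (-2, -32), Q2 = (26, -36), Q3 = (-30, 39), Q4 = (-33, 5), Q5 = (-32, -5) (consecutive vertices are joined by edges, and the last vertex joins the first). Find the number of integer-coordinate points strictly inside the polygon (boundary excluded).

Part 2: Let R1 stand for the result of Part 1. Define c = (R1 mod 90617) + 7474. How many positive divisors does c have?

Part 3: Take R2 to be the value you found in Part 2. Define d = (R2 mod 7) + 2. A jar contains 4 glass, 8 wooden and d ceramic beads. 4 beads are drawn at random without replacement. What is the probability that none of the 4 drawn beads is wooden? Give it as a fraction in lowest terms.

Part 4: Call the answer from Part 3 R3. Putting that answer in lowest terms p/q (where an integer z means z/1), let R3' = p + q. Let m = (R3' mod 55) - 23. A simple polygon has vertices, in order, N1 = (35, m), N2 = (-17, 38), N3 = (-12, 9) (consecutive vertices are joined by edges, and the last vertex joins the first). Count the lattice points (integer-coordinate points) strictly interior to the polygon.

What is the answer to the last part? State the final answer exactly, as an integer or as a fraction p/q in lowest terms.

Part 1: cross terms: (-2*-36 - 26*-32)=904, (26*39 - -30*-36)=-66, (-30*5 - -33*39)=1137, (-33*-5 - -32*5)=325, (-32*-32 - -2*-5)=1014; twice the area = |3314| = 3314; area = 1657; boundary points = 4 + 1 + 1 + 1 + 3 = 10; strictly interior points = area - boundary/2 + 1 = 1653; answer 1653
Part 2: R1 = 1653; c = 9127; 9127 is prime, so its only divisors are 1 and 9127; count = 2; answer 2
Part 3: R2 = 2; d = 4; total draws C(16,4) = 1820; favorable C(8,4) = 70; P = 1/26; answer 1/26
Part 4: R3 = 1/26; threaded value p + q = 27; m = 4; cross terms: (35*38 - -17*4)=1398, (-17*9 - -12*38)=303, (-12*4 - 35*9)=-363; twice the area = |1338| = 1338; area = 669; boundary points = 2 + 1 + 1 = 4; strictly interior points = area - boundary/2 + 1 = 668; answer 668

668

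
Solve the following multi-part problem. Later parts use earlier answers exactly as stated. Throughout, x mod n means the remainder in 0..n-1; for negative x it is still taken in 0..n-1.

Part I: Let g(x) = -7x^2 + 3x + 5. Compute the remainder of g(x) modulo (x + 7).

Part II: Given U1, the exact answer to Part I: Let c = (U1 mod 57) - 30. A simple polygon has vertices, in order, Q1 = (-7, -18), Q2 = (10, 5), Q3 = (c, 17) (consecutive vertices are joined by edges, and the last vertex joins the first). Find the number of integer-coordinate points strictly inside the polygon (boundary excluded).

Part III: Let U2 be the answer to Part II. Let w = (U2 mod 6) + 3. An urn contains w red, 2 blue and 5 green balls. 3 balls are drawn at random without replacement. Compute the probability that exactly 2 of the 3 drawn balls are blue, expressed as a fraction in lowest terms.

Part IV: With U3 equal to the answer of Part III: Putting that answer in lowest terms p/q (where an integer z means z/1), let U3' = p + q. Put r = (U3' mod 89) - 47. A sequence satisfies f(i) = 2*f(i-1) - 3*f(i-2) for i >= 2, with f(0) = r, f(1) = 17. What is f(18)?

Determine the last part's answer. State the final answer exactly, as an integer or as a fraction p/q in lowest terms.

Part I: remainder = value at the root: -7*(-7)^2 + 3*(-7)^1 + 5 = (-343) + (-21) + (5) = -359; answer -359
Part II: U1 = -359; c = 10; cross terms: (-7*5 - 10*-18)=145, (10*17 - 10*5)=120, (10*-18 - -7*17)=-61; twice the area = |204| = 204; area = 102; boundary points = 1 + 12 + 1 = 14; strictly interior points = area - boundary/2 + 1 = 96; answer 96
Part III: U2 = 96; w = 3; total draws C(10,3) = 120; favorable C(2,2)*C(8,1) = 8; P = 1/15; answer 1/15
Part IV: U3 = 1/15; threaded value p + q = 16; r = -31; f(2) = 2*(17) - 3*(-31) = 127; iterating: f(2)=127, f(3)=203, f(4)=25, f(5)=-559, f(6)=-1193, f(7)=-709, f(8)=2161, f(9)=6449, f(10)=6415, f(11)=-6517, f(12)=-32279, f(13)=-45007, f(14)=6823, f(15)=148667, f(16)=276865, f(17)=107729, f(18)=-615137; answer -615137

-615137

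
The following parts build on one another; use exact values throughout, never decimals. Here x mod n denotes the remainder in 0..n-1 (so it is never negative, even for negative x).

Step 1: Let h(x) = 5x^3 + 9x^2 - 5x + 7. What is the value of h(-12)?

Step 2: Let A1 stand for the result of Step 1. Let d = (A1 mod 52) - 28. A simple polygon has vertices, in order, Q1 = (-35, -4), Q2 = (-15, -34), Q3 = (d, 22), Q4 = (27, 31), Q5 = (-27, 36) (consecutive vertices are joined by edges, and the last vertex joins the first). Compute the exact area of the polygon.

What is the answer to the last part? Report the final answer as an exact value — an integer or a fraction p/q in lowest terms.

879

Step 1: 5*(-12)^3 + 9*(-12)^2 - 5*(-12)^1 + 7 = (-8640) + (1296) + (60) + (7) = -7277; answer -7277
Step 2: A1 = -7277; d = -25; cross terms: (-35*-34 - -15*-4)=1130, (-15*22 - -25*-34)=-1180, (-25*31 - 27*22)=-1369, (27*36 - -27*31)=1809, (-27*-4 - -35*36)=1368; twice the area = |1758| = 1758; area = 879; answer 879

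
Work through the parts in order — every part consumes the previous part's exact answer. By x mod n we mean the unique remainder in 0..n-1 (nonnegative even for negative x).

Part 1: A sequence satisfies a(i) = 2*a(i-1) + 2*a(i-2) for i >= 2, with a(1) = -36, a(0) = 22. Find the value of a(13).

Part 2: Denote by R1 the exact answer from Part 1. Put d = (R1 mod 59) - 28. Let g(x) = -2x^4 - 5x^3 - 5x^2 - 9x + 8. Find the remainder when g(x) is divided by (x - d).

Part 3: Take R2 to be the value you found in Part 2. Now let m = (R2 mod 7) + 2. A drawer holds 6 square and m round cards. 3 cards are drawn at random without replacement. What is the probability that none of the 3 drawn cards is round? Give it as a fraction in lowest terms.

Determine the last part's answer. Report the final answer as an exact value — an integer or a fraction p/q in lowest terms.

Part 1: a(2) = 2*(-36) + 2*(22) = -28; iterating: a(2)=-28, a(3)=-128, a(4)=-312, a(5)=-880, a(6)=-2384, a(7)=-6528, a(8)=-17824, a(9)=-48704, a(10)=-133056, a(11)=-363520, a(12)=-993152, a(13)=-2713344; answer -2713344
Part 2: R1 = -2713344; d = -21; remainder = value at the root: -2*(-21)^4 - 5*(-21)^3 - 5*(-21)^2 - 9*(-21)^1 + 8 = (-388962) + (46305) + (-2205) + (189) + (8) = -344665; answer -344665
Part 3: R2 = -344665; m = 3; total draws C(9,3) = 84; favorable C(6,3) = 20; P = 5/21; answer 5/21

5/21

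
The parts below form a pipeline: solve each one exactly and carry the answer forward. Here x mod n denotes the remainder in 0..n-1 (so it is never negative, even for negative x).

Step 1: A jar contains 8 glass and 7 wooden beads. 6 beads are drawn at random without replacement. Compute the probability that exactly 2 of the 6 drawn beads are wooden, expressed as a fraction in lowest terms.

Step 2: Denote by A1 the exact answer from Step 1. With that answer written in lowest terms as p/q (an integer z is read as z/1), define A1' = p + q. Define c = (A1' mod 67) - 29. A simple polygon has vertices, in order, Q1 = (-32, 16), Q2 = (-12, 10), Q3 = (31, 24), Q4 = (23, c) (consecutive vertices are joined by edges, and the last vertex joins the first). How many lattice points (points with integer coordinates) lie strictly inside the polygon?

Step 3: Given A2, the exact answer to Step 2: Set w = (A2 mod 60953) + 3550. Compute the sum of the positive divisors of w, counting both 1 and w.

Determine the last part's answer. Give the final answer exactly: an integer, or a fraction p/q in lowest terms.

7584

Step 1: total draws C(15,6) = 5005; favorable C(7,2)*C(8,4) = 1470; P = 42/143; answer 42/143
Step 2: A1 = 42/143; threaded value p + q = 185; c = 22; cross terms: (-32*10 - -12*16)=-128, (-12*24 - 31*10)=-598, (31*22 - 23*24)=130, (23*16 - -32*22)=1072; twice the area = |476| = 476; area = 238; boundary points = 2 + 1 + 2 + 1 = 6; strictly interior points = area - boundary/2 + 1 = 236; answer 236
Step 3: A2 = 236; w = 3786; 3786 = 2 * 3 * 631; sigma = (1 + 2) * (1 + 3) * (1 + 631) = 3 * 4 * 632 = 7584; answer 7584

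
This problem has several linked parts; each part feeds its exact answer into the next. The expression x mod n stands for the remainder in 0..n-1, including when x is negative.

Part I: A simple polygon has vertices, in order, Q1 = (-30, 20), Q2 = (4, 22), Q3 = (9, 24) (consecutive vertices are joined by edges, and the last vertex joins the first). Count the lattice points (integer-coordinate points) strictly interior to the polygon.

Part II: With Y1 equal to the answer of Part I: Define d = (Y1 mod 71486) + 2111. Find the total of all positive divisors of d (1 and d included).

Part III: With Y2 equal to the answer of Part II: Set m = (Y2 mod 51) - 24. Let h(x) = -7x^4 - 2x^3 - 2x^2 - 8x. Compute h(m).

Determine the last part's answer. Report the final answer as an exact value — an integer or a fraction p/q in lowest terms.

-141888

Part I: cross terms: (-30*22 - 4*20)=-740, (4*24 - 9*22)=-102, (9*20 - -30*24)=900; twice the area = |58| = 58; area = 29; boundary points = 2 + 1 + 1 = 4; strictly interior points = area - boundary/2 + 1 = 28; answer 28
Part II: Y1 = 28; d = 2139; 2139 = 3 * 23 * 31; sigma = (1 + 3) * (1 + 23) * (1 + 31) = 4 * 24 * 32 = 3072; answer 3072
Part III: Y2 = 3072; m = -12; -7*(-12)^4 - 2*(-12)^3 - 2*(-12)^2 - 8*(-12)^1 = (-145152) + (3456) + (-288) + (96) = -141888; answer -141888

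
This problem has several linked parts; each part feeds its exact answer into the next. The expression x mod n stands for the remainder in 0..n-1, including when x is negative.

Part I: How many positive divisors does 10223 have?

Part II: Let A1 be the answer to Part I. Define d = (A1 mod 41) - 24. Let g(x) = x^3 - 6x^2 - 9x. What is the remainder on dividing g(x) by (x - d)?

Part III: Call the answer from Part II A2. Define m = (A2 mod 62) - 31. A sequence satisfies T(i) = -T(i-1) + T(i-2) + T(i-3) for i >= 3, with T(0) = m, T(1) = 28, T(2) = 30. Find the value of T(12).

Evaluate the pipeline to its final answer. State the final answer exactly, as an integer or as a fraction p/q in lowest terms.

Part I: 10223 is prime, so its only divisors are 1 and 10223; count = 2; answer 2
Part II: A1 = 2; d = -22; remainder = value at the root: 1*(-22)^3 - 6*(-22)^2 - 9*(-22)^1 = (-10648) + (-2904) + (198) = -13354; answer -13354
Part III: A2 = -13354; m = 7; T(3) = -1*(30) + 1*(28) + 1*(7) = 5; iterating: T(3)=5, T(4)=53, T(5)=-18, T(6)=76, T(7)=-41, T(8)=99, T(9)=-64, T(10)=122, T(11)=-87, T(12)=145; answer 145

145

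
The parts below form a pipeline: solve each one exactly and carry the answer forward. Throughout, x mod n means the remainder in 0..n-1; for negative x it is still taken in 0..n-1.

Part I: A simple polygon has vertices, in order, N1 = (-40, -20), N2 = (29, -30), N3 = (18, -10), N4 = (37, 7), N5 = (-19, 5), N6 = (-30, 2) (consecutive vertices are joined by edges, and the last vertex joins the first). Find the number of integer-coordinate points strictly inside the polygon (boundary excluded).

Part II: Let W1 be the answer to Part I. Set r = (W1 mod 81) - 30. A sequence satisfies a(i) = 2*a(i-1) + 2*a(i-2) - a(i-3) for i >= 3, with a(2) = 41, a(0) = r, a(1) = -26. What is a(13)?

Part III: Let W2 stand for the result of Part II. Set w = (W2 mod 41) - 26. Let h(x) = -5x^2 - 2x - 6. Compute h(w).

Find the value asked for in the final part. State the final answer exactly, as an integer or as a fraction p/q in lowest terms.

-877

Part I: cross terms: (-40*-30 - 29*-20)=1780, (29*-10 - 18*-30)=250, (18*7 - 37*-10)=496, (37*5 - -19*7)=318, (-19*2 - -30*5)=112, (-30*-20 - -40*2)=680; twice the area = |3636| = 3636; area = 1818; boundary points = 1 + 1 + 1 + 2 + 1 + 2 = 8; strictly interior points = area - boundary/2 + 1 = 1815; answer 1815
Part II: W1 = 1815; r = 3; a(3) = 2*(41) + 2*(-26) - 1*(3) = 27; iterating: a(3)=27, a(4)=162, a(5)=337, a(6)=971, a(7)=2454, a(8)=6513, a(9)=16963, a(10)=44498, a(11)=116409, a(12)=304851, a(13)=798022; answer 798022
Part III: W2 = 798022; w = 13; -5*(13)^2 - 2*(13)^1 - 6 = (-845) + (-26) + (-6) = -877; answer -877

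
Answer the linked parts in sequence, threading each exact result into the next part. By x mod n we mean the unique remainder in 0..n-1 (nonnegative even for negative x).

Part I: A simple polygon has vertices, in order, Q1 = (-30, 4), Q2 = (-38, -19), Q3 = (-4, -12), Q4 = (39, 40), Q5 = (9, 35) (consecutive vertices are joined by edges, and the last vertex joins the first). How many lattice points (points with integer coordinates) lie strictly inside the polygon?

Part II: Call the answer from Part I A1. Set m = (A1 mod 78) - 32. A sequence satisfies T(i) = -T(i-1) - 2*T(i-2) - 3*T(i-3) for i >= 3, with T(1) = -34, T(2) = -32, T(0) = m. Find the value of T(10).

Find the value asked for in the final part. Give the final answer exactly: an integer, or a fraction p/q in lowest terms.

Part I: cross terms: (-30*-19 - -38*4)=722, (-38*-12 - -4*-19)=380, (-4*40 - 39*-12)=308, (39*35 - 9*40)=1005, (9*4 - -30*35)=1086; twice the area = |3501| = 3501; area = 3501/2; boundary points = 1 + 1 + 1 + 5 + 1 = 9; strictly interior points = area - boundary/2 + 1 = 1747; answer 1747
Part II: A1 = 1747; m = -1; T(3) = -1*(-32) - 2*(-34) - 3*(-1) = 103; iterating: T(3)=103, T(4)=63, T(5)=-173, T(6)=-262, T(7)=419, T(8)=624, T(9)=-676, T(10)=-1829; answer -1829

-1829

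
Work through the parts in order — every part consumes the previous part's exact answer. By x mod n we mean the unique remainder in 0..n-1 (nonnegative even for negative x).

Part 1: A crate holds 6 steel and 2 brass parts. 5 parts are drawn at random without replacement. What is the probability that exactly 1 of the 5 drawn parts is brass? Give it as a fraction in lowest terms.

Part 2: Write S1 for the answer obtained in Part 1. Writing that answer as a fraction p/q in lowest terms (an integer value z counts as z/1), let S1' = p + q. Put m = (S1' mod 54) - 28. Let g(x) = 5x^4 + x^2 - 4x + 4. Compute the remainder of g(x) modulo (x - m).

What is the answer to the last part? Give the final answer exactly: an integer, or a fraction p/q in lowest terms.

253294

Part 1: total draws C(8,5) = 56; favorable C(2,1)*C(6,4) = 30; P = 15/28; answer 15/28
Part 2: S1 = 15/28; threaded value p + q = 43; m = 15; remainder = value at the root: 5*(15)^4 + 1*(15)^2 - 4*(15)^1 + 4 = (253125) + (225) + (-60) + (4) = 253294; answer 253294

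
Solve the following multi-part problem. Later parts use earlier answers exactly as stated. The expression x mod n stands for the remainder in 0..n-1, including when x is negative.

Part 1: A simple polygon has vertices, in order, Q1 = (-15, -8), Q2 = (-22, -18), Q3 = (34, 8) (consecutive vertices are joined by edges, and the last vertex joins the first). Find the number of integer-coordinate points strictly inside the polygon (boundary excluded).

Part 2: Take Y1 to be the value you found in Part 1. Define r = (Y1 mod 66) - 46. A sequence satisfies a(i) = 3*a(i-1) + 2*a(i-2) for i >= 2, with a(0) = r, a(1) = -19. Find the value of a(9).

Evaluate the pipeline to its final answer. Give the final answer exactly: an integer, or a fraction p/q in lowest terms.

Part 1: cross terms: (-15*-18 - -22*-8)=94, (-22*8 - 34*-18)=436, (34*-8 - -15*8)=-152; twice the area = |378| = 378; area = 189; boundary points = 1 + 2 + 1 = 4; strictly interior points = area - boundary/2 + 1 = 188; answer 188
Part 2: Y1 = 188; r = 10; a(2) = 3*(-19) + 2*(10) = -37; iterating: a(2)=-37, a(3)=-149, a(4)=-521, a(5)=-1861, a(6)=-6625, a(7)=-23597, a(8)=-84041, a(9)=-299317; answer -299317

-299317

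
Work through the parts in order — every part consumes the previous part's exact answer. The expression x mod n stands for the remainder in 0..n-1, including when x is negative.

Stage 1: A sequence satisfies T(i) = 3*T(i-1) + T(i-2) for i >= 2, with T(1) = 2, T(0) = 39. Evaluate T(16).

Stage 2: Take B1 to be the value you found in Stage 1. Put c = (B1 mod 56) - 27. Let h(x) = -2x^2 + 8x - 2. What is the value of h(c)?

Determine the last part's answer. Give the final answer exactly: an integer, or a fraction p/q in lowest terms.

Stage 1: T(2) = 3*(2) + 1*(39) = 45; iterating: T(2)=45, T(3)=137, T(4)=456, T(5)=1505, T(6)=4971, T(7)=16418, T(8)=54225, T(9)=179093, T(10)=591504, T(11)=1953605, T(12)=6452319, T(13)=21310562, T(14)=70384005, T(15)=232462577, T(16)=767771736; answer 767771736
Stage 2: B1 = 767771736; c = 5; -2*(5)^2 + 8*(5)^1 - 2 = (-50) + (40) + (-2) = -12; answer -12

-12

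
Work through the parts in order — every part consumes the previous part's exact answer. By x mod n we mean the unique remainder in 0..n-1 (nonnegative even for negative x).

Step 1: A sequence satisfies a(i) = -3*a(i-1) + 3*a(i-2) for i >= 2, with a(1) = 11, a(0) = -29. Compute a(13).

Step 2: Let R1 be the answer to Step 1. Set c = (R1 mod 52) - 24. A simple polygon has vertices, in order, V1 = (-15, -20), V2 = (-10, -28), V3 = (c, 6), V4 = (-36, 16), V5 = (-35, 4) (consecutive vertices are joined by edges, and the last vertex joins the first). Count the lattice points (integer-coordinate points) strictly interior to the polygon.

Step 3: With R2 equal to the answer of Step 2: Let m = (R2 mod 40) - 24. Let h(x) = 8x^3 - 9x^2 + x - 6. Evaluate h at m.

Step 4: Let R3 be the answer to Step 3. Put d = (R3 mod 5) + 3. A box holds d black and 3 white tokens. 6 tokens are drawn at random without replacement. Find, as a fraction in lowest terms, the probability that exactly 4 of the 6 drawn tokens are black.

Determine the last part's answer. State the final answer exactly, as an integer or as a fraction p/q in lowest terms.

Step 1: a(2) = -3*(11) + 3*(-29) = -120; iterating: a(2)=-120, a(3)=393, a(4)=-1539, a(5)=5796, a(6)=-22005, a(7)=83403, a(8)=-316224, a(9)=1198881, a(10)=-4545315, a(11)=17232588, a(12)=-65333709, a(13)=247698891; answer 247698891
Step 2: R1 = 247698891; c = -13; cross terms: (-15*-28 - -10*-20)=220, (-10*6 - -13*-28)=-424, (-13*16 - -36*6)=8, (-36*4 - -35*16)=416, (-35*-20 - -15*4)=760; twice the area = |980| = 980; area = 490; boundary points = 1 + 1 + 1 + 1 + 4 = 8; strictly interior points = area - boundary/2 + 1 = 487; answer 487
Step 3: R2 = 487; m = -17; 8*(-17)^3 - 9*(-17)^2 + 1*(-17)^1 - 6 = (-39304) + (-2601) + (-17) + (-6) = -41928; answer -41928
Step 4: R3 = -41928; d = 5; total draws C(8,6) = 28; favorable C(5,4)*C(3,2) = 15; P = 15/28; answer 15/28

15/28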